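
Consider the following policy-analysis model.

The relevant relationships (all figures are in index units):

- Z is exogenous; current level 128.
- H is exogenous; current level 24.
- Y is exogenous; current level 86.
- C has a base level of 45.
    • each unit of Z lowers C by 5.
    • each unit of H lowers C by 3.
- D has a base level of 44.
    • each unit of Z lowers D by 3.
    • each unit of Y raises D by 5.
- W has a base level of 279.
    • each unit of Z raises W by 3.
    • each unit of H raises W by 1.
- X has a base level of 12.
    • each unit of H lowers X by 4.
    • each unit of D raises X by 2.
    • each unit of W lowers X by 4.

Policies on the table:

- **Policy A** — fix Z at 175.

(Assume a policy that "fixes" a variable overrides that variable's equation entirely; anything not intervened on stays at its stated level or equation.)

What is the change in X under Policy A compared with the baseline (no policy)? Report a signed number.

-846

Baseline:
  Z = 128
  H = 24
  Y = 86
  D = 44 − 3·128 + 5·86 = 90
  W = 279 + 3·128 + 24 = 687
  X = 12 − 4·24 + 2·90 − 4·687 = -2652
Policy A (Z := 175):
  Z = 175
  H = 24
  Y = 86
  D = 44 − 3·175 + 5·86 = -51
  W = 279 + 3·175 + 24 = 828
  X = 12 − 4·24 + 2·(-51) − 4·828 = -3498
Change in X: -3498 − (-2652) = -846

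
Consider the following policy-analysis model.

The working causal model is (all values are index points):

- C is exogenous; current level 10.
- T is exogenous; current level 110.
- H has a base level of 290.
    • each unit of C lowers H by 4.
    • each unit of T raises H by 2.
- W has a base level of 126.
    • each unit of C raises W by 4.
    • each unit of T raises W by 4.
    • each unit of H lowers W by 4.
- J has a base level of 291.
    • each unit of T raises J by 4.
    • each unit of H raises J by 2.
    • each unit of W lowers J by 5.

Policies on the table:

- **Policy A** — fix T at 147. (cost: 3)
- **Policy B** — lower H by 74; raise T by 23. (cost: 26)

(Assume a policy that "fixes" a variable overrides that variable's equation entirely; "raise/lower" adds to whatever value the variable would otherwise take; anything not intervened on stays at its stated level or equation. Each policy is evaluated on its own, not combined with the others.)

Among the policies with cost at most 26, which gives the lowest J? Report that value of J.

7057

Policy A (T := 147):
  C = 10
  T = 147
  H = 290 − 4·10 + 2·147 = 544
  W = 126 + 4·10 + 4·147 − 4·544 = -1422
  J = 291 + 4·147 + 2·544 − 5·(-1422) = 9077
Policy B (H − 74, T + 23):
  C = 10
  T = 110 + 23 = 133
  H = 290 − 4·10 + 2·133 (−74 from intervention) = 442
  W = 126 + 4·10 + 4·133 − 4·442 = -1070
  J = 291 + 4·133 + 2·442 − 5·(-1070) = 7057
Comparing — Policy A: J=9077, Policy B: J=7057. Lowest is 7057 (Policy B).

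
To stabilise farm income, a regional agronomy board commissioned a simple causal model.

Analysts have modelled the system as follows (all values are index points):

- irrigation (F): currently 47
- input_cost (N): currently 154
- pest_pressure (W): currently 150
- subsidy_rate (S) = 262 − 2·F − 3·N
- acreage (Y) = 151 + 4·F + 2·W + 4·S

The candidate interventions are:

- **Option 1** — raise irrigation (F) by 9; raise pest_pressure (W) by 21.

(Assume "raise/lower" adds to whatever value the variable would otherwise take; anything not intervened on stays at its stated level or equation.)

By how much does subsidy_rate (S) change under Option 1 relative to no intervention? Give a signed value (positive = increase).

-18

Baseline:
  F = 47
  N = 154
  S = 262 − 2·47 − 3·154 = -294
Option 1 (F + 9, W + 21):
  F = 47 + 9 = 56
  N = 154
  S = 262 − 2·56 − 3·154 = -312
Change in S: -312 − (-294) = -18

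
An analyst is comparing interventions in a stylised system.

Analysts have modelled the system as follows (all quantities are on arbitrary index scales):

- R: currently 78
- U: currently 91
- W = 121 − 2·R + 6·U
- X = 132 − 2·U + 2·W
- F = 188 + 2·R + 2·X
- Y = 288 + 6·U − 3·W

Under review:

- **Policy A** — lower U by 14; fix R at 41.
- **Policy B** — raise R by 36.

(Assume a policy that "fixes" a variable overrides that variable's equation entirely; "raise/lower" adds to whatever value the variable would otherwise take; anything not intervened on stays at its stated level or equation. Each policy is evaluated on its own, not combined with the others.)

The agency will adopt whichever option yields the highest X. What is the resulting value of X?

980

Policy A (U − 14, R := 41):
  R = 41
  U = 91 − 14 = 77
  W = 121 − 2·41 + 6·77 = 501
  X = 132 − 2·77 + 2·501 = 980
Policy B (R + 36):
  R = 78 + 36 = 114
  U = 91
  W = 121 − 2·114 + 6·91 = 439
  X = 132 − 2·91 + 2·439 = 828
Comparing — Policy A: X=980, Policy B: X=828. Highest is 980 (Policy A).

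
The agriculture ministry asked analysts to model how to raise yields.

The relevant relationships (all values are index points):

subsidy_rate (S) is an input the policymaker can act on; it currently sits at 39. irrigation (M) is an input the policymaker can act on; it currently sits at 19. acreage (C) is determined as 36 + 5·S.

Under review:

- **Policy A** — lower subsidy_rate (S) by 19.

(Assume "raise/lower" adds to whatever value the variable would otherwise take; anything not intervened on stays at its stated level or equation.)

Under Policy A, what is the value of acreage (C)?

Policy A (S − 19):
  S = 39 − 19 = 20
  C = 36 + 5·20 = 136

136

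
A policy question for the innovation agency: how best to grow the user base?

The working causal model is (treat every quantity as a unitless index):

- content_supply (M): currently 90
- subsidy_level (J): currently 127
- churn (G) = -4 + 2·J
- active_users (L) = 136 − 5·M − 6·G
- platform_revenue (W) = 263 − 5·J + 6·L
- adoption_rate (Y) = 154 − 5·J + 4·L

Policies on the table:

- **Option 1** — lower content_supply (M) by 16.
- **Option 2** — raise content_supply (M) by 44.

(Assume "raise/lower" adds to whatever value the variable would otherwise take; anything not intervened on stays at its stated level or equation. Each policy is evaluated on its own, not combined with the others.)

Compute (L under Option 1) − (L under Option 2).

300

Option 1 (M − 16):
  M = 90 − 16 = 74
  J = 127
  G = -4 + 2·127 = 250
  L = 136 − 5·74 − 6·250 = -1734
Option 2 (M + 44):
  M = 90 + 44 = 134
  J = 127
  G = -4 + 2·127 = 250
  L = 136 − 5·134 − 6·250 = -2034
L: -1734 − (-2034) = 300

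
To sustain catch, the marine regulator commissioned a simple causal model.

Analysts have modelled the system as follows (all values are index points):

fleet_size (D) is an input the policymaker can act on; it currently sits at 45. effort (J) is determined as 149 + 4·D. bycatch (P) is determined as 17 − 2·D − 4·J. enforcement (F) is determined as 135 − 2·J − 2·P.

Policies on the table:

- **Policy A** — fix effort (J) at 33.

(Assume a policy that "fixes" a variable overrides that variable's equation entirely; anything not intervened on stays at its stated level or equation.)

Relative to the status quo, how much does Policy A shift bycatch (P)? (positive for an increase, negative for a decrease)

1184

Baseline:
  D = 45
  J = 149 + 4·45 = 329
  P = 17 − 2·45 − 4·329 = -1389
Policy A (J := 33):
  D = 45
  J = 33
  P = 17 − 2·45 − 4·33 = -205
Change in P: -205 − (-1389) = 1184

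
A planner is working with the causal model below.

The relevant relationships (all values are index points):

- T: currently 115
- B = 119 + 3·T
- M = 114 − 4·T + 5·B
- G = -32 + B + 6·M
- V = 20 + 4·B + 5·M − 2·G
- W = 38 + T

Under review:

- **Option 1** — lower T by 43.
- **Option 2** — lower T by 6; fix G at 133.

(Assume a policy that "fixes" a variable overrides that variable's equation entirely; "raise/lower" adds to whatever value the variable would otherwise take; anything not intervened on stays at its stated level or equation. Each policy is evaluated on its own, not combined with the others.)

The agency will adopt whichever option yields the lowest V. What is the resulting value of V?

-9753

Option 1 (T − 43):
  T = 115 − 43 = 72
  B = 119 + 3·72 = 335
  M = 114 − 4·72 + 5·335 = 1501
  G = -32 + 335 + 6·1501 = 9309
  V = 20 + 4·335 + 5·1501 − 2·9309 = -9753
Option 2 (T − 6, G := 133):
  T = 115 − 6 = 109
  B = 119 + 3·109 = 446
  M = 114 − 4·109 + 5·446 = 1908
  G = 133
  V = 20 + 4·446 + 5·1908 − 2·133 = 11078
Comparing — Option 1: V=-9753, Option 2: V=11078. Lowest is -9753 (Option 1).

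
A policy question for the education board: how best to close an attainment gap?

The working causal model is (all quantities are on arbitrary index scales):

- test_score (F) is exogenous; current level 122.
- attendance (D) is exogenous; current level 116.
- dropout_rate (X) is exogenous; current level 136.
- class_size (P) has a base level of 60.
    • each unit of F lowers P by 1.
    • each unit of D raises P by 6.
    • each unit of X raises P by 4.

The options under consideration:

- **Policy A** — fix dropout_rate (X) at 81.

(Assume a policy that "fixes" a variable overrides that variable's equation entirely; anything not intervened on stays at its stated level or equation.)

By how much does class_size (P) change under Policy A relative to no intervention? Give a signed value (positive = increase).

Baseline:
  F = 122
  D = 116
  X = 136
  P = 60 − 122 + 6·116 + 4·136 = 1178
Policy A (X := 81):
  F = 122
  D = 116
  X = 81
  P = 60 − 122 + 6·116 + 4·81 = 958
Change in P: 958 − 1178 = -220

-220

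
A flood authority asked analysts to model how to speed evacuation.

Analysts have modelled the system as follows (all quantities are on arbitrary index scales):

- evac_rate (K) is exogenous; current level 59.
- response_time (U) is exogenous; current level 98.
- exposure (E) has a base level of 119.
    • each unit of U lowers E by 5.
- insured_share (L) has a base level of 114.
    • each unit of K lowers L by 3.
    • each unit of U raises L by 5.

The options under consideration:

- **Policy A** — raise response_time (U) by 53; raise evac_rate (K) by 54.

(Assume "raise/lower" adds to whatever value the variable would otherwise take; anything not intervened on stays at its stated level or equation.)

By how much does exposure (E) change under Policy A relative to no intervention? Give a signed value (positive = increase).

Baseline:
  U = 98
  E = 119 − 5·98 = -371
Policy A (U + 53, K + 54):
  U = 98 + 53 = 151
  E = 119 − 5·151 = -636
Change in E: -636 − (-371) = -265

-265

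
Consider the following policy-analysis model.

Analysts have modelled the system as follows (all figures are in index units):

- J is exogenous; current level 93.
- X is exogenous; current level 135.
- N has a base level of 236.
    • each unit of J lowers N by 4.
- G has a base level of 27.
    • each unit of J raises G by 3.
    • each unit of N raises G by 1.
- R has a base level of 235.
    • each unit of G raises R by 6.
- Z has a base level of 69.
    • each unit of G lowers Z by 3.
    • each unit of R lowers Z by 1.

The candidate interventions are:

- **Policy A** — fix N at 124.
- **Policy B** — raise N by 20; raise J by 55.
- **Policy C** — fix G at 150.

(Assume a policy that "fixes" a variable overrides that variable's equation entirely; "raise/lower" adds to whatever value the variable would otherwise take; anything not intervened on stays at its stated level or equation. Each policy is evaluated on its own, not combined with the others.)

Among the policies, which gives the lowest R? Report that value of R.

1045

Policy A (N := 124):
  J = 93
  N = 124
  G = 27 + 3·93 + 124 = 430
  R = 235 + 6·430 = 2815
Policy B (N + 20, J + 55):
  J = 93 + 55 = 148
  N = 236 − 4·148 (+20 from intervention) = -336
  G = 27 + 3·148 + (-336) = 135
  R = 235 + 6·135 = 1045
Policy C (G := 150):
  J = 93
  N = 236 − 4·93 = -136
  G = 150
  R = 235 + 6·150 = 1135
Comparing — Policy A: R=2815, Policy B: R=1045, Policy C: R=1135. Lowest is 1045 (Policy B).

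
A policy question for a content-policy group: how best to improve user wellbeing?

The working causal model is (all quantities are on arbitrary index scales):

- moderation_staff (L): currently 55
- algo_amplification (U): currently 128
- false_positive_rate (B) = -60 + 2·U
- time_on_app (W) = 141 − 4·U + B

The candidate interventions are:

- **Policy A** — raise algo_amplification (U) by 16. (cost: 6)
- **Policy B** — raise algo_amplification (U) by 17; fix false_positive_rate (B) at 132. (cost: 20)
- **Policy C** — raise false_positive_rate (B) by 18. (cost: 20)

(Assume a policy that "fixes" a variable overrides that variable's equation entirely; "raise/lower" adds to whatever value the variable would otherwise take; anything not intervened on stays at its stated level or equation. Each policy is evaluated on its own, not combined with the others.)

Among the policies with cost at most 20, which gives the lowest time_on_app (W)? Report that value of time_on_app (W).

Policy A (U + 16):
  U = 128 + 16 = 144
  B = -60 + 2·144 = 228
  W = 141 − 4·144 + 228 = -207
Policy B (U + 17, B := 132):
  U = 128 + 17 = 145
  B = 132
  W = 141 − 4·145 + 132 = -307
Policy C (B + 18):
  U = 128
  B = -60 + 2·128 (+18 from intervention) = 214
  W = 141 − 4·128 + 214 = -157
Comparing — Policy A: W=-207, Policy B: W=-307, Policy C: W=-157. Lowest is -307 (Policy B).

-307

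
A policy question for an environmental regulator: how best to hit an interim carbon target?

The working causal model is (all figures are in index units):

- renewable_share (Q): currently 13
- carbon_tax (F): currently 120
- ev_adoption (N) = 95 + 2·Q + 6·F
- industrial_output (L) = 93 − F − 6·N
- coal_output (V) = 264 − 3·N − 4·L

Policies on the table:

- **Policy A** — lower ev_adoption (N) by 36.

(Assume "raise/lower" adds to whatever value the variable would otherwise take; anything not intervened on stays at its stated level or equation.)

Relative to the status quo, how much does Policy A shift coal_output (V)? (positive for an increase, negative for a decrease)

-756

Baseline:
  Q = 13
  F = 120
  N = 95 + 2·13 + 6·120 = 841
  L = 93 − 120 − 6·841 = -5073
  V = 264 − 3·841 − 4·(-5073) = 18033
Policy A (N − 36):
  Q = 13
  F = 120
  N = 95 + 2·13 + 6·120 (−36 from intervention) = 805
  L = 93 − 120 − 6·805 = -4857
  V = 264 − 3·805 − 4·(-4857) = 17277
Change in V: 17277 − 18033 = -756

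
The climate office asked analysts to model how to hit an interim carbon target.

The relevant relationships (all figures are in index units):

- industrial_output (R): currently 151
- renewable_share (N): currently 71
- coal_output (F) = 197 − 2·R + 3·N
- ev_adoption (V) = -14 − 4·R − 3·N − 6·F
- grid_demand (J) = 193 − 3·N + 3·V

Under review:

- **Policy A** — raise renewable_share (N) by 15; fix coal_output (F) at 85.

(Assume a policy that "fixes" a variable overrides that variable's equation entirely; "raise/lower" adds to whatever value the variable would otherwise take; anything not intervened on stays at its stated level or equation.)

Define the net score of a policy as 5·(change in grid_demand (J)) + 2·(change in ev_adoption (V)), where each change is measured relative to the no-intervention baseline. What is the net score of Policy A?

Baseline:
  R = 151
  N = 71
  F = 197 − 2·151 + 3·71 = 108
  V = -14 − 4·151 − 3·71 − 6·108 = -1479
  J = 193 − 3·71 + 3·(-1479) = -4457
Policy A (N + 15, F := 85):
  R = 151
  N = 71 + 15 = 86
  F = 85
  V = -14 − 4·151 − 3·86 − 6·85 = -1386
  J = 193 − 3·86 + 3·(-1386) = -4223
ΔJ = -4223 − (-4457) = 234; ΔV = -1386 − (-1479) = 93
Score = 5·234 + 2·93 = 1356

1356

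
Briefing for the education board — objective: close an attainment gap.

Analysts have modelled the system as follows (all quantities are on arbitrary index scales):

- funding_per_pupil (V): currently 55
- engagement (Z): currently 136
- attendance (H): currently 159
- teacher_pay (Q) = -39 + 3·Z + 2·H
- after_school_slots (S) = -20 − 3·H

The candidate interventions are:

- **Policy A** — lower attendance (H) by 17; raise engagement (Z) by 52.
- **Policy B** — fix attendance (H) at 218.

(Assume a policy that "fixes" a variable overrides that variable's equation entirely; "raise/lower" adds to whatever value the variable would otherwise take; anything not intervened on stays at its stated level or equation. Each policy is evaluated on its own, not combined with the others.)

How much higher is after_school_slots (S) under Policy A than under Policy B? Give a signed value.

228

Policy A (H − 17, Z + 52):
  H = 159 − 17 = 142
  S = -20 − 3·142 = -446
Policy B (H := 218):
  H = 218
  S = -20 − 3·218 = -674
S: -446 − (-674) = 228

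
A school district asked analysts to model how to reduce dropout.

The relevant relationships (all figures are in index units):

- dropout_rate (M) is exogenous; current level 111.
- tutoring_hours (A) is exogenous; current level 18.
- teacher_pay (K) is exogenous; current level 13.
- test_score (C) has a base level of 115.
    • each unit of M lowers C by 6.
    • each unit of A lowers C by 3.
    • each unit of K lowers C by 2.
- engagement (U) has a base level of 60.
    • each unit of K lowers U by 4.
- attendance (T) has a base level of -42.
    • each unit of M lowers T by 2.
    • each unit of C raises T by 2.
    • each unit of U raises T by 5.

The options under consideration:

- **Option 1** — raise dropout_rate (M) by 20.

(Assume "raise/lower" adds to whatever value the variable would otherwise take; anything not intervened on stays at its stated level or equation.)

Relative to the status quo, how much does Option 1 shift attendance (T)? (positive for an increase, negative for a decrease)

Baseline:
  M = 111
  A = 18
  K = 13
  C = 115 − 6·111 − 3·18 − 2·13 = -631
  U = 60 − 4·13 = 8
  T = -42 − 2·111 + 2·(-631) + 5·8 = -1486
Option 1 (M + 20):
  M = 111 + 20 = 131
  A = 18
  K = 13
  C = 115 − 6·131 − 3·18 − 2·13 = -751
  U = 60 − 4·13 = 8
  T = -42 − 2·131 + 2·(-751) + 5·8 = -1766
Change in T: -1766 − (-1486) = -280

-280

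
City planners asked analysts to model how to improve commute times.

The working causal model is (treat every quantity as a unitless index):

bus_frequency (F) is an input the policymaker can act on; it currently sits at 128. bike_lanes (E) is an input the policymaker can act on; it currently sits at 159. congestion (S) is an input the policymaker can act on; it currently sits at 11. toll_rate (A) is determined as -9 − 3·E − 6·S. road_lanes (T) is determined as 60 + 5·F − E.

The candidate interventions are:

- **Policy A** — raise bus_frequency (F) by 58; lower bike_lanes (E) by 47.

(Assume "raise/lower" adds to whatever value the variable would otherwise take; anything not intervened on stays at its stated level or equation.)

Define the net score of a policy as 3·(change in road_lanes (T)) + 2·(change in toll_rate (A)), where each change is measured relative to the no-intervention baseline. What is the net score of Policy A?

1293

Baseline:
  F = 128
  E = 159
  S = 11
  A = -9 − 3·159 − 6·11 = -552
  T = 60 + 5·128 − 159 = 541
Policy A (F + 58, E − 47):
  F = 128 + 58 = 186
  E = 159 − 47 = 112
  S = 11
  A = -9 − 3·112 − 6·11 = -411
  T = 60 + 5·186 − 112 = 878
ΔT = 878 − 541 = 337; ΔA = -411 − (-552) = 141
Score = 3·337 + 2·141 = 1293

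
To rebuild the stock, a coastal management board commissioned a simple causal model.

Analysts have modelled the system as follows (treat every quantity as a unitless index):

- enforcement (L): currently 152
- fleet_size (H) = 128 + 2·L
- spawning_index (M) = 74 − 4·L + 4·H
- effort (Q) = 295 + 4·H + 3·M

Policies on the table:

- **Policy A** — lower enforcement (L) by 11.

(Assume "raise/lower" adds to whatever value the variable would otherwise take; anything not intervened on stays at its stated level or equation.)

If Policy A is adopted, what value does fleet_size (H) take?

410

Policy A (L − 11):
  L = 152 − 11 = 141
  H = 128 + 2·141 = 410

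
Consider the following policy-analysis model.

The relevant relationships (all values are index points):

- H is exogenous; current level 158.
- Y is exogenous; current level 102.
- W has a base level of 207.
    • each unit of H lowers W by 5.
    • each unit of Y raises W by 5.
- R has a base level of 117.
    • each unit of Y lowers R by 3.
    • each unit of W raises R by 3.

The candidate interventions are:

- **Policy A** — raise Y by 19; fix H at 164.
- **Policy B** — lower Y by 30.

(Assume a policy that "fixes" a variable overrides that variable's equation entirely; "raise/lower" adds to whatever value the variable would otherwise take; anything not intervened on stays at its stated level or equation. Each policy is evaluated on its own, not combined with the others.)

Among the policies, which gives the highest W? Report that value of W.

Policy A (Y + 19, H := 164):
  H = 164
  Y = 102 + 19 = 121
  W = 207 − 5·164 + 5·121 = -8
Policy B (Y − 30):
  H = 158
  Y = 102 − 30 = 72
  W = 207 − 5·158 + 5·72 = -223
Comparing — Policy A: W=-8, Policy B: W=-223. Highest is -8 (Policy A).

-8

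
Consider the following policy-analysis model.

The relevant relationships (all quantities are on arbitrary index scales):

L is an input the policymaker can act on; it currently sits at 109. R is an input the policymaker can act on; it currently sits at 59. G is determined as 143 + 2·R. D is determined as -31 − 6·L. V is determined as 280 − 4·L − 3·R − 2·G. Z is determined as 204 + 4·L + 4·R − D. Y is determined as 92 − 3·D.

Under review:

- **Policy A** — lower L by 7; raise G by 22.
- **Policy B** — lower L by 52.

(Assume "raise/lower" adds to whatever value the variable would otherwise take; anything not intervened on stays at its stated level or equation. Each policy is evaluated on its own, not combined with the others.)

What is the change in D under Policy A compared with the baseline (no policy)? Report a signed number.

Baseline:
  L = 109
  D = -31 − 6·109 = -685
Policy A (L − 7, G + 22):
  L = 109 − 7 = 102
  D = -31 − 6·102 = -643
Change in D: -643 − (-685) = 42

42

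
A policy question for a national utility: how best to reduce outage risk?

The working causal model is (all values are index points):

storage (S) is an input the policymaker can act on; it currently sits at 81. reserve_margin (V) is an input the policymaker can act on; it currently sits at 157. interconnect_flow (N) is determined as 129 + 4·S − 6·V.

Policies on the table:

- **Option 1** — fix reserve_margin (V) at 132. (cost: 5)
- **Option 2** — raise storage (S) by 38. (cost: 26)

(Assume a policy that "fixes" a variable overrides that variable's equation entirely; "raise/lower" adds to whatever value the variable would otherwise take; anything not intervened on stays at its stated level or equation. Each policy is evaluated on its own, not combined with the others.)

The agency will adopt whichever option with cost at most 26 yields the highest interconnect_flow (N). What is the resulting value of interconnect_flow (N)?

Option 1 (V := 132):
  S = 81
  V = 132
  N = 129 + 4·81 − 6·132 = -339
Option 2 (S + 38):
  S = 81 + 38 = 119
  V = 157
  N = 129 + 4·119 − 6·157 = -337
Comparing — Option 1: N=-339, Option 2: N=-337. Highest is -337 (Option 2).

-337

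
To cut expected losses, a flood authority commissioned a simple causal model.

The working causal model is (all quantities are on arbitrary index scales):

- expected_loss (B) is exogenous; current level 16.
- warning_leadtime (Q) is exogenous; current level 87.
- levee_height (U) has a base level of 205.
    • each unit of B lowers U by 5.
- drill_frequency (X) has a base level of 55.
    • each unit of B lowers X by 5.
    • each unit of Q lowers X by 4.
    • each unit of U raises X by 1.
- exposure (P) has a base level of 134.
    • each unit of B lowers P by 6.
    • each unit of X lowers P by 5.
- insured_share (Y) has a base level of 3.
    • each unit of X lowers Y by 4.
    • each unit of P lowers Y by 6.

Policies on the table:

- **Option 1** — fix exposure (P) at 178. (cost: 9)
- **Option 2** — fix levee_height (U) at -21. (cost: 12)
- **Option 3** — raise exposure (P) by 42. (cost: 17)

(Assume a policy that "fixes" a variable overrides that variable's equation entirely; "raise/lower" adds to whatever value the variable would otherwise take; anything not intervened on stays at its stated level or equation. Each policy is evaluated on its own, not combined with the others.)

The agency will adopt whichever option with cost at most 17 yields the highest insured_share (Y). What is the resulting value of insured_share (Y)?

Option 1 (P := 178):
  B = 16
  Q = 87
  U = 205 − 5·16 = 125
  X = 55 − 5·16 − 4·87 + 125 = -248
  P = 178
  Y = 3 − 4·(-248) − 6·178 = -73
Option 2 (U := -21):
  B = 16
  Q = 87
  U = -21
  X = 55 − 5·16 − 4·87 + (-21) = -394
  P = 134 − 6·16 − 5·(-394) = 2008
  Y = 3 − 4·(-394) − 6·2008 = -10469
Option 3 (P + 42):
  B = 16
  Q = 87
  U = 205 − 5·16 = 125
  X = 55 − 5·16 − 4·87 + 125 = -248
  P = 134 − 6·16 − 5·(-248) (+42 from intervention) = 1320
  Y = 3 − 4·(-248) − 6·1320 = -6925
Comparing — Option 1: Y=-73, Option 2: Y=-10469, Option 3: Y=-6925. Highest is -73 (Option 1).

-73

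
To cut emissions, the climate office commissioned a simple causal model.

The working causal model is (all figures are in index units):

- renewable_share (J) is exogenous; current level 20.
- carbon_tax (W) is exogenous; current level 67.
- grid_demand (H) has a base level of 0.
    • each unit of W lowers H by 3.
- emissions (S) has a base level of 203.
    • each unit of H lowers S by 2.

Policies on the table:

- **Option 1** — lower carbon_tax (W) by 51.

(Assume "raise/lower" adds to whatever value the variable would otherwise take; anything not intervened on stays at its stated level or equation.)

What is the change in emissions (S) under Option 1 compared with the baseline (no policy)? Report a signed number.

Baseline:
  W = 67
  H = 0 − 3·67 = -201
  S = 203 − 2·(-201) = 605
Option 1 (W − 51):
  W = 67 − 51 = 16
  H = 0 − 3·16 = -48
  S = 203 − 2·(-48) = 299
Change in S: 299 − 605 = -306

-306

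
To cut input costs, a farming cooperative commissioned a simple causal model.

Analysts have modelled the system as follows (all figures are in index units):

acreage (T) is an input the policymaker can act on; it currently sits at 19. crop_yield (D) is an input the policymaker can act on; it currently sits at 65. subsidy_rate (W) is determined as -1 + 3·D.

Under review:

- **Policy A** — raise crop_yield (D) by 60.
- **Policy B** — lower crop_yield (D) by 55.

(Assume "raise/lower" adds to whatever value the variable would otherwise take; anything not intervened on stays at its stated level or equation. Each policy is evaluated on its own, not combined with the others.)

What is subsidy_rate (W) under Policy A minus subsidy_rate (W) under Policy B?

Policy A (D + 60):
  D = 65 + 60 = 125
  W = -1 + 3·125 = 374
Policy B (D − 55):
  D = 65 − 55 = 10
  W = -1 + 3·10 = 29
W: 374 − 29 = 345

345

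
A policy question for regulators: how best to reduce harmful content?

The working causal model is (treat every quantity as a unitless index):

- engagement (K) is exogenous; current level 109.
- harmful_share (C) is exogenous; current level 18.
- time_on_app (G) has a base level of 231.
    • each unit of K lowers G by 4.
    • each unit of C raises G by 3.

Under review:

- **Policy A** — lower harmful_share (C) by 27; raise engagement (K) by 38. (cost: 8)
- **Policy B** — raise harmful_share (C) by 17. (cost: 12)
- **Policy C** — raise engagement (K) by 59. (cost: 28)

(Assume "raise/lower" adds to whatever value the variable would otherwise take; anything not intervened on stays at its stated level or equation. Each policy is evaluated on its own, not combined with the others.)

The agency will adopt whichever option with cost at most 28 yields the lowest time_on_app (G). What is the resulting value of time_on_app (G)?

Policy A (C − 27, K + 38):
  K = 109 + 38 = 147
  C = 18 − 27 = -9
  G = 231 − 4·147 + 3·(-9) = -384
Policy B (C + 17):
  K = 109
  C = 18 + 17 = 35
  G = 231 − 4·109 + 3·35 = -100
Policy C (K + 59):
  K = 109 + 59 = 168
  C = 18
  G = 231 − 4·168 + 3·18 = -387
Comparing — Policy A: G=-384, Policy B: G=-100, Policy C: G=-387. Lowest is -387 (Policy C).

-387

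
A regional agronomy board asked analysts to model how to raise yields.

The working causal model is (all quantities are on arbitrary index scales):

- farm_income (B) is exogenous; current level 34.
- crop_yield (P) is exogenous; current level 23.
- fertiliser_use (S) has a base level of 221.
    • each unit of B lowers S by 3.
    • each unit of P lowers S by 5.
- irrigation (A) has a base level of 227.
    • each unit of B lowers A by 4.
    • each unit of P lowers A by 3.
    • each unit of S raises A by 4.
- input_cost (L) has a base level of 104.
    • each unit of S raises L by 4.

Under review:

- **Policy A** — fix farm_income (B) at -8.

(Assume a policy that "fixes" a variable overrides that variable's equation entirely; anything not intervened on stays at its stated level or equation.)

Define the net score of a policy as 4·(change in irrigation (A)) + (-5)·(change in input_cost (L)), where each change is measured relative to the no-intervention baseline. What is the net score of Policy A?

168

Baseline:
  B = 34
  P = 23
  S = 221 − 3·34 − 5·23 = 4
  A = 227 − 4·34 − 3·23 + 4·4 = 38
  L = 104 + 4·4 = 120
Policy A (B := -8):
  B = -8
  P = 23
  S = 221 − 3·(-8) − 5·23 = 130
  A = 227 − 4·(-8) − 3·23 + 4·130 = 710
  L = 104 + 4·130 = 624
ΔA = 710 − 38 = 672; ΔL = 624 − 120 = 504
Score = 4·672 + (-5)·504 = 168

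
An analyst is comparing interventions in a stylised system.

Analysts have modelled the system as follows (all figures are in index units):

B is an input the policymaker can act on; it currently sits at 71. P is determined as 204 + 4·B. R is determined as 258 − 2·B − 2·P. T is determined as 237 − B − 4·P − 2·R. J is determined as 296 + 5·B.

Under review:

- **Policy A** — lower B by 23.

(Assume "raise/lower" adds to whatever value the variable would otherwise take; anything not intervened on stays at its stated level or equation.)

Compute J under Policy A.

Policy A (B − 23):
  B = 71 − 23 = 48
  J = 296 + 5·48 = 536

536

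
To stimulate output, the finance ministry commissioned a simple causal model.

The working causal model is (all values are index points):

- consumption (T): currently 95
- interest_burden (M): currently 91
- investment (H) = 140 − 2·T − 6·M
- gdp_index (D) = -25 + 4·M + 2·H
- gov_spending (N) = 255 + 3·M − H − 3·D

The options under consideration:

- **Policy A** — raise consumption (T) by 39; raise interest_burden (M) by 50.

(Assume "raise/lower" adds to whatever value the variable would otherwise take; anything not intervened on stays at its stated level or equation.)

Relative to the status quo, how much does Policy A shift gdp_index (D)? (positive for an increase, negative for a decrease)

Baseline:
  T = 95
  M = 91
  H = 140 − 2·95 − 6·91 = -596
  D = -25 + 4·91 + 2·(-596) = -853
Policy A (T + 39, M + 50):
  T = 95 + 39 = 134
  M = 91 + 50 = 141
  H = 140 − 2·134 − 6·141 = -974
  D = -25 + 4·141 + 2·(-974) = -1409
Change in D: -1409 − (-853) = -556

-556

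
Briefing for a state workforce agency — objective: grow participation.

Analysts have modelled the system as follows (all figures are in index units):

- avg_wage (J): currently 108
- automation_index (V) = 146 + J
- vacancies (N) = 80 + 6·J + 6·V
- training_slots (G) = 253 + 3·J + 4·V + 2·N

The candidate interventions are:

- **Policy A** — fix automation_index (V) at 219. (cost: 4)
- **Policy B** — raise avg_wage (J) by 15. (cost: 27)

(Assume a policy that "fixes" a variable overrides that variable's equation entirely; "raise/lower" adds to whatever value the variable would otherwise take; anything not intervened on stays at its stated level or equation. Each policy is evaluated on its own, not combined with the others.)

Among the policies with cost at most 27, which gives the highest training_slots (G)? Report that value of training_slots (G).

6562

Policy A (V := 219):
  J = 108
  V = 219
  N = 80 + 6·108 + 6·219 = 2042
  G = 253 + 3·108 + 4·219 + 2·2042 = 5537
Policy B (J + 15):
  J = 108 + 15 = 123
  V = 146 + 123 = 269
  N = 80 + 6·123 + 6·269 = 2432
  G = 253 + 3·123 + 4·269 + 2·2432 = 6562
Comparing — Policy A: G=5537, Policy B: G=6562. Highest is 6562 (Policy B).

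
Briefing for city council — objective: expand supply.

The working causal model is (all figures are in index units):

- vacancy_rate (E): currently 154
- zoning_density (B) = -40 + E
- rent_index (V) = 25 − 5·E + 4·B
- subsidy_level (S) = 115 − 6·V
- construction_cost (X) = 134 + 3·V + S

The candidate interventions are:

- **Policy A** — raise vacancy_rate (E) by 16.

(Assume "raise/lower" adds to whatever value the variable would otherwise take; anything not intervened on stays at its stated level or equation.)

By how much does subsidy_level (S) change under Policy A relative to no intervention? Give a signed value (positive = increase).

Baseline:
  E = 154
  B = -40 + 154 = 114
  V = 25 − 5·154 + 4·114 = -289
  S = 115 − 6·(-289) = 1849
Policy A (E + 16):
  E = 154 + 16 = 170
  B = -40 + 170 = 130
  V = 25 − 5·170 + 4·130 = -305
  S = 115 − 6·(-305) = 1945
Change in S: 1945 − 1849 = 96

96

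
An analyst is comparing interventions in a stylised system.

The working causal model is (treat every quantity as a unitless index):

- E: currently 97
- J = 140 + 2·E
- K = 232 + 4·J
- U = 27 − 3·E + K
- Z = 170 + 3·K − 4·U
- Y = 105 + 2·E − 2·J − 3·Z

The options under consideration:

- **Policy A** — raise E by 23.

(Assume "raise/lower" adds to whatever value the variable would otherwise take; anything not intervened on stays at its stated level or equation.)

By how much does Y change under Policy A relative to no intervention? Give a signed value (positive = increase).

Baseline:
  E = 97
  J = 140 + 2·97 = 334
  K = 232 + 4·334 = 1568
  U = 27 − 3·97 + 1568 = 1304
  Z = 170 + 3·1568 − 4·1304 = -342
  Y = 105 + 2·97 − 2·334 − 3·(-342) = 657
Policy A (E + 23):
  E = 97 + 23 = 120
  J = 140 + 2·120 = 380
  K = 232 + 4·380 = 1752
  U = 27 − 3·120 + 1752 = 1419
  Z = 170 + 3·1752 − 4·1419 = -250
  Y = 105 + 2·120 − 2·380 − 3·(-250) = 335
Change in Y: 335 − 657 = -322

-322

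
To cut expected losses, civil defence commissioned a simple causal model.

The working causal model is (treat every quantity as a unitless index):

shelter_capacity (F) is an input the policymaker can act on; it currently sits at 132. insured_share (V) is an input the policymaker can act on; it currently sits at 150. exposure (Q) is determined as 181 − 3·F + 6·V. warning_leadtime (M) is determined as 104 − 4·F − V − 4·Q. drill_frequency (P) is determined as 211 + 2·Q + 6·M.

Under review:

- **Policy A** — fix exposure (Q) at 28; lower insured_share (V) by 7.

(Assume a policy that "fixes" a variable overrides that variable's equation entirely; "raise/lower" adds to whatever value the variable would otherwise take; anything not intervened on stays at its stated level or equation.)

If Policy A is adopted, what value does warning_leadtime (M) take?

-679

Policy A (Q := 28, V − 7):
  F = 132
  V = 150 − 7 = 143
  Q = 28
  M = 104 − 4·132 − 143 − 4·28 = -679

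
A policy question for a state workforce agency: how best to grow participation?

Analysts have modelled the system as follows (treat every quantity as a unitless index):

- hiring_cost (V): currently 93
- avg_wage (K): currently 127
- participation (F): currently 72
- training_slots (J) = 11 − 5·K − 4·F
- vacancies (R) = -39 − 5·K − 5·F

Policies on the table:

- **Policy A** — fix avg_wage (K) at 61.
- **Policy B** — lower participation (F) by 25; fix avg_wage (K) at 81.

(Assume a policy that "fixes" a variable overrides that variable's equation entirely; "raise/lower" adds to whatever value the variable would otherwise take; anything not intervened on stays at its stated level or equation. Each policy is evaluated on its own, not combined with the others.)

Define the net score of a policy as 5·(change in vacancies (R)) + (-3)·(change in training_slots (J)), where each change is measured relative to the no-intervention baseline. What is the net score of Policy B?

Baseline:
  K = 127
  F = 72
  J = 11 − 5·127 − 4·72 = -912
  R = -39 − 5·127 − 5·72 = -1034
Policy B (F − 25, K := 81):
  K = 81
  F = 72 − 25 = 47
  J = 11 − 5·81 − 4·47 = -582
  R = -39 − 5·81 − 5·47 = -679
ΔR = -679 − (-1034) = 355; ΔJ = -582 − (-912) = 330
Score = 5·355 + (-3)·330 = 785

785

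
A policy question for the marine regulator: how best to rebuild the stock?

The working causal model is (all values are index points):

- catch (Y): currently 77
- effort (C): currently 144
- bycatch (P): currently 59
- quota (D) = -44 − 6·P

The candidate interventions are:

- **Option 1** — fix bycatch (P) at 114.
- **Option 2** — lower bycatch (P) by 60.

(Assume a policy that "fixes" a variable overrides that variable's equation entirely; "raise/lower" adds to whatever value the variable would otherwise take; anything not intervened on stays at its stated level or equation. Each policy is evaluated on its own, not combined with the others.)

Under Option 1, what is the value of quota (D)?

Option 1 (P := 114):
  P = 114
  D = -44 − 6·114 = -728

-728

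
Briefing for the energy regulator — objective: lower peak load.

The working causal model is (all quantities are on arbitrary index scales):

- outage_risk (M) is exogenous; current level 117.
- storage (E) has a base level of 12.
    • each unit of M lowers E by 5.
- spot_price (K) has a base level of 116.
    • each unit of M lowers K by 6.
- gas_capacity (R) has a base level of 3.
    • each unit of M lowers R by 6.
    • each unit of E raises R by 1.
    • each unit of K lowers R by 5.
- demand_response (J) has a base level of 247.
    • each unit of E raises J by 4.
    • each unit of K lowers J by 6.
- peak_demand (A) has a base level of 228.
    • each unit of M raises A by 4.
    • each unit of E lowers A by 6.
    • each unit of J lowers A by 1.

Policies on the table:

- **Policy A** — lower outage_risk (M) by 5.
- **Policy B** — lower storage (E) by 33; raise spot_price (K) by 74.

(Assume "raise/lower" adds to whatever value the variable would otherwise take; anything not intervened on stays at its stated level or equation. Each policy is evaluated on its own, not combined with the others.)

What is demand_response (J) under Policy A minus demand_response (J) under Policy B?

496

Policy A (M − 5):
  M = 117 − 5 = 112
  E = 12 − 5·112 = -548
  K = 116 − 6·112 = -556
  J = 247 + 4·(-548) − 6·(-556) = 1391
Policy B (E − 33, K + 74):
  M = 117
  E = 12 − 5·117 (−33 from intervention) = -606
  K = 116 − 6·117 (+74 from intervention) = -512
  J = 247 + 4·(-606) − 6·(-512) = 895
J: 1391 − 895 = 496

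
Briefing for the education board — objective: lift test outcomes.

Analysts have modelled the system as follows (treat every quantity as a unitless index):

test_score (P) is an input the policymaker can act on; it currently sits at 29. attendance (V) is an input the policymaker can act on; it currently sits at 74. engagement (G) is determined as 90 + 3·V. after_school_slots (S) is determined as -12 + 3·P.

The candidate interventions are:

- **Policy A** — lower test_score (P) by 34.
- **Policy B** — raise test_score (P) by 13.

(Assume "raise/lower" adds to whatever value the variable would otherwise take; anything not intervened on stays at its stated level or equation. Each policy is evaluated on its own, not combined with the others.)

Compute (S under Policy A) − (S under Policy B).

-141

Policy A (P − 34):
  P = 29 − 34 = -5
  S = -12 + 3·(-5) = -27
Policy B (P + 13):
  P = 29 + 13 = 42
  S = -12 + 3·42 = 114
S: -27 − 114 = -141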